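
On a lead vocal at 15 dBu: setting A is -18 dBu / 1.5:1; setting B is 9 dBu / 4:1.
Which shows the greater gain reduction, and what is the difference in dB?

A, by 6.5 dB

A: 33 dB over, compressed to 22 dB over, so 11 dB of GR.
B: 6 dB over, compressed to 1.5 dB over, so 4.5 dB of GR.
Difference: 6.5 dB in favour of A.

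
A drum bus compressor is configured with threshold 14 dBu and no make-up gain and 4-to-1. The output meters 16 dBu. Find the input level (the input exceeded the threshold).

22 dBu

That's 2 dB above the 14 dBu threshold.
Input overshoot = R × output overshoot = 8 dB → input = 14 + 8 = 22 dBu.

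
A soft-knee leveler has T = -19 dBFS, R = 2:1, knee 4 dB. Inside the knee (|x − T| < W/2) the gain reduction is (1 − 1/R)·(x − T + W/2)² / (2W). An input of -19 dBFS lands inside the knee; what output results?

-19.25 dBFS

x − T + W/2 = -19 − (-19) + 2 = 2.
GR = (1 − 1/2) × 2² / 8 = 0.5 × 4 / 8 = 0.25 dB.
Output = -19 − 0.25 = -19.25 dBFS.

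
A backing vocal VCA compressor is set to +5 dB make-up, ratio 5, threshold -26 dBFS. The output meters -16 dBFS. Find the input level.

-1 dBFS

Remove make-up: -16 − 5 = -21 dBFS.
Post-compression overshoot = -21 − (-26) = 5 dB.
Before 5:1 compression the overshoot was 5 × 5 = 25 dB, so input = -26 + 25 = -1 dBFS.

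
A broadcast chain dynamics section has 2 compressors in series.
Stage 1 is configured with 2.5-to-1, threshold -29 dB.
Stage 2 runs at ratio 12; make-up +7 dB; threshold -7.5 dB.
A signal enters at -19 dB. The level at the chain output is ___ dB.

Stage 1: -19 dB is 10 dB over -29 dB; at 2.5:1 that becomes 4 dB over, giving -25 dB.
Stage 2: -25 dB ≤ -7.5 dB, so stage 2 doesn't engage; make-up brings it to -18 dB.

-18 dB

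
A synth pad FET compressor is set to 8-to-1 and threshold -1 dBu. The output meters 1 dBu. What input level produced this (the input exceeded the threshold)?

Post-compression overshoot = 1 − (-1) = 2 dB.
Before 8:1 compression the overshoot was 2 × 8 = 16 dB, so input = -1 + 16 = 15 dBu.

15 dBu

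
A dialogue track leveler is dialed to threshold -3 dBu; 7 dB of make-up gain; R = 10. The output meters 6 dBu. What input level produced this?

17 dBu

Stripping the +7 dB make-up gives -1 dBu at the gain stage.
That's 2 dB above the -3 dBu threshold.
Input overshoot = R × output overshoot = 20 dB → input = -3 + 20 = 17 dBu.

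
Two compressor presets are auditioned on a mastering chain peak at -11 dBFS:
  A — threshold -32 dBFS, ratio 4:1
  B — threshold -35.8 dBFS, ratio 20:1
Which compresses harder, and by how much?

B, by 7.81 dB

A: 21 dB over, compressed to 5.25 dB over, so 15.75 dB of GR.
B: 24.8 dB over, compressed to 1.24 dB over, so 23.56 dB of GR.
B reduces 7.81 dB more.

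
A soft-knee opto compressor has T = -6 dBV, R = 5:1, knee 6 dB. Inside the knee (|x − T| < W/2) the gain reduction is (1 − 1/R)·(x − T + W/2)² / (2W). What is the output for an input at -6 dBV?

-6.6 dBV

x − T + W/2 = -6 − (-6) + 3 = 3.
GR = (1 − 1/5) × 3² / 12 = 0.8 × 9 / 12 = 0.6 dB.
Output = -6 − 0.6 = -6.6 dBV.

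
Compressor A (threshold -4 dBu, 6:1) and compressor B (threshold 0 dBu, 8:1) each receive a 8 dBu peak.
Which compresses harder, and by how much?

A: GR = 12 − 12/6 = 10 dB.
B: GR = 8 − 8/8 = 7 dB.
A applies 3 dB more gain reduction.

A, by 3 dB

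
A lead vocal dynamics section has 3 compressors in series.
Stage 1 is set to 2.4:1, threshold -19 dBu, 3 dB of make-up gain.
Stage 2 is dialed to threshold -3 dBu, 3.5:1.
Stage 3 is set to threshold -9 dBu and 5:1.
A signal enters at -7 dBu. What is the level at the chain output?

-11 dBu

Stage 1: overshoot 12 dB → 12/2.4 = 5 dB → -14 dBu; +3 dB make-up → -11 dBu.
Stage 2: -11 dBu is at or below the -3 dBu threshold — no compression; output -11 dBu.
Stage 3: -11 dBu is at or below the -9 dBu threshold — no compression; output -11 dBu.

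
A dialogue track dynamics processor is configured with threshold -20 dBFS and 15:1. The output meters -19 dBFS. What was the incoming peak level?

-5 dBFS

The compressed level sits -19 − (-20) = 1 dB over threshold.
Input overshoot = R × output overshoot = 15 dB → input = -20 + 15 = -5 dBFS.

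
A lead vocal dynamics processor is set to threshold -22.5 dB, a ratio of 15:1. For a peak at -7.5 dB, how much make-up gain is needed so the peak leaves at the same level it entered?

Overshoot 15 dB → 15/15 = 1 dB after compression, so the compressed level is -22.5 + 1 = -21.5 dB.
Make-up = target − compressed = -7.5 − (-21.5) = 14 dB.

14 dB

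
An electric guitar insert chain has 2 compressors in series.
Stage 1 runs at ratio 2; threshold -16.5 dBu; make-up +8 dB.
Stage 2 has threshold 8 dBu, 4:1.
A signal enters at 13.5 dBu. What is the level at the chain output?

6.5 dBu

Stage 1: 13.5 dBu is 30 dB over -16.5 dBu; at 2:1 that becomes 15 dB over, giving -1.5 dBu; +8 dB make-up → 6.5 dBu.
Stage 2: below threshold (6.5 ≤ 8); passes unchanged; output 6.5 dBu.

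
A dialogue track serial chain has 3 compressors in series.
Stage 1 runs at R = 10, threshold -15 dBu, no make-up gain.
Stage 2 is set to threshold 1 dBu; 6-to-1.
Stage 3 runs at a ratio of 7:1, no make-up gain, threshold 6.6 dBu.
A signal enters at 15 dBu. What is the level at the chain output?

-12 dBu

Stage 1: 15 dBu is 30 dB over -15 dBu; at 10:1 that becomes 3 dB over, giving -12 dBu.
Stage 2: -12 dBu ≤ 1 dBu, so stage 2 doesn't engage; output -12 dBu.
Stage 3: -12 dBu is at or below the 6.6 dBu threshold — no compression; output -12 dBu.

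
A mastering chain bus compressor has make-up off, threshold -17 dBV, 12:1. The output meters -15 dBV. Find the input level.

Post-compression overshoot = -15 − (-17) = 2 dB.
Before 12:1 compression the overshoot was 2 × 12 = 24 dB, so input = -17 + 24 = 7 dBV.

7 dBV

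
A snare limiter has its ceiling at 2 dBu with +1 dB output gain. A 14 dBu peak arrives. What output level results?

3 dBu

At ∞:1, everything above 2 dBu is held at the ceiling.
Output gain then adds 1 dB: 2 + 1 = 3 dBu.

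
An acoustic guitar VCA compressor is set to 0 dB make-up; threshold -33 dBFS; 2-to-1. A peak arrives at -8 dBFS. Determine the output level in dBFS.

-8 dBFS sits 25 dB over threshold.
2:1 compression reduces that to 25/2 = 12.5 dB over.
That puts the output at -20.5 dBFS.

-20.5 dBFS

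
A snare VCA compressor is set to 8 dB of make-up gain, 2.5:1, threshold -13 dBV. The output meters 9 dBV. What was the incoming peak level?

22 dBV

Before make-up, the level was 9 − 8 = 1 dBV.
The compressed level sits 1 − (-13) = 14 dB over threshold.
Before 2.5:1 compression the overshoot was 14 × 2.5 = 35 dB, so input = -13 + 35 = 22 dBV.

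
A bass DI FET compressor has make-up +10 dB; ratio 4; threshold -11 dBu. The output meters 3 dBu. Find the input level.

5 dBu

Stripping the +10 dB make-up gives -7 dBu at the gain stage.
The compressed level sits -7 − (-11) = 4 dB over threshold.
Undo the ratio: input overshoot = 4 × 4 = 16 dB, giving input = 5 dBu.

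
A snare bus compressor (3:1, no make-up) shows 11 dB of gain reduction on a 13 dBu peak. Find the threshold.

Let T be the threshold. Output overshoot = (input overshoot)/R, so 2 − T = (13 − T)/3.
3·(2 − T) = 13 − T → 2·T = 6 − 13 = -7.
T = -7/2 = -3.5 dBu.

-3.5 dBu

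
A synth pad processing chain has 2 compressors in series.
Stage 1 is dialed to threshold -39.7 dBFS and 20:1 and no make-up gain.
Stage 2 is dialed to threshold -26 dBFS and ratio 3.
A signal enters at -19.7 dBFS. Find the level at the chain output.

-38.7 dBFS

Stage 1: overshoot 20 dB → 20/20 = 1 dB → -38.7 dBFS.
Stage 2: below threshold (-38.7 ≤ -26); passes unchanged; output -38.7 dBFS.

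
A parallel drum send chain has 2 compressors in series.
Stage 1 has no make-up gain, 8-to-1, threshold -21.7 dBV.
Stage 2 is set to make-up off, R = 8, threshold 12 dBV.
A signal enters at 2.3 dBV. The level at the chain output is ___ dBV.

-18.7 dBV

Stage 1: 2.3 dBV is 24 dB over -21.7 dBV; at 8:1 that becomes 3 dB over, giving -18.7 dBV.
Stage 2: below threshold (-18.7 ≤ 12); passes unchanged; output -18.7 dBV.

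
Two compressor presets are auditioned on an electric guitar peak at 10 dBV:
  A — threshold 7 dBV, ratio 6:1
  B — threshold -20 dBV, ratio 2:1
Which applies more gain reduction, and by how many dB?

A: overshoot 3 dB → output overshoot 0.5 dB → GR 2.5 dB.
B: overshoot 30 dB → output overshoot 15 dB → GR 15 dB.
B reduces 12.5 dB more.

B, by 12.5 dB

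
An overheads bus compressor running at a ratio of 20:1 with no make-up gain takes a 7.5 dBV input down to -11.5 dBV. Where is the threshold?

-12.5 dBV

Let T be the threshold. Output overshoot = (input overshoot)/R, so -11.5 − T = (7.5 − T)/20.
20·(-11.5 − T) = 7.5 − T → 19·T = -230 − 7.5 = -237.5.
T = -237.5/19 = -12.5 dBV.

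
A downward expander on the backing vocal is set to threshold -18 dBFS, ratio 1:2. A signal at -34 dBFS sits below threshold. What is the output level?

The input is 16 dB below the -18 dBFS threshold.
A 1:2 expander multiplies undershoot by 2: 16 × 2 = 32 dB below threshold.
Output = -18 − 32 = -50 dBFS.

-50 dBFS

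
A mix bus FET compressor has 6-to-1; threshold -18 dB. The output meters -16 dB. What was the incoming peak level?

Post-compression overshoot = -16 − (-18) = 2 dB.
Before 6:1 compression the overshoot was 2 × 6 = 12 dB, so input = -18 + 12 = -6 dB.

-6 dB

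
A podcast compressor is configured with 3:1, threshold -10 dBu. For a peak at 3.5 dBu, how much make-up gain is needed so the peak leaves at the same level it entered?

Overshoot 13.5 dB → 13.5/3 = 4.5 dB after compression, so the compressed level is -10 + 4.5 = -5.5 dBu.
Make-up = target − compressed = 3.5 − (-5.5) = 9 dB.

9 dB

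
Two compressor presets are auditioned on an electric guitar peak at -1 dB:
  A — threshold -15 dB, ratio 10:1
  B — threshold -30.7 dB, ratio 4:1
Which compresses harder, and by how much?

B, by 9.675 dB

A: overshoot 14 dB → output overshoot 1.4 dB → GR 12.6 dB.
B: overshoot 29.7 dB → output overshoot 7.425 dB → GR 22.275 dB.
Difference: 9.675 dB in favour of B.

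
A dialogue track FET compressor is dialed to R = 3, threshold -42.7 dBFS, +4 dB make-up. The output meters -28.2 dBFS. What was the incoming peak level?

-11.2 dBFS

Remove make-up: -28.2 − 4 = -32.2 dBFS.
Post-compression overshoot = -32.2 − (-42.7) = 10.5 dB.
Undo the ratio: input overshoot = 10.5 × 3 = 31.5 dB, giving input = -11.2 dBFS.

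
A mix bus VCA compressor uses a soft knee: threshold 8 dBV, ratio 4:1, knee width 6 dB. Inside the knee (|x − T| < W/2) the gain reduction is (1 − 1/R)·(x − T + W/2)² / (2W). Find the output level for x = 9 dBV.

8 dBV

x − T + W/2 = 9 − 8 + 3 = 4.
GR = (1 − 1/4) × 4² / 12 = 0.75 × 16 / 12 = 1 dB.
Output = 9 − 1 = 8 dBV.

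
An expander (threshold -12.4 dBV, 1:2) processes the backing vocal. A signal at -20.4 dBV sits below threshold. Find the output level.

-28.4 dBV

Below threshold, a 1:2 expander applies gain = (2−1)×(T − x) of attenuation.
(2−1) × 8 = 8 dB, so output = -20.4 − 8 = -28.4 dBV.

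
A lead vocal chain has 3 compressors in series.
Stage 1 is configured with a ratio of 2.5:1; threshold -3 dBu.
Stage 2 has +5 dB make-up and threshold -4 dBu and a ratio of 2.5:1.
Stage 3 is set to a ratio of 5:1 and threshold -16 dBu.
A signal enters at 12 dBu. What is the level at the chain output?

-12.04 dBu

Stage 1: 15 dB above -3 dBu, reduced 2.5:1 to 6 dB above → 3 dBu.
Stage 2: 3 dBu is 7 dB over -4 dBu; at 2.5:1 that becomes 2.8 dB over, giving -1.2 dBu; +5 dB make-up → 3.8 dBu.
Stage 3: overshoot 19.8 dB → 19.8/5 = 3.96 dB → -12.04 dBu.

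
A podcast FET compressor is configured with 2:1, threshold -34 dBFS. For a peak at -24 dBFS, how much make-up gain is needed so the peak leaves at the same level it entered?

Without make-up, output = threshold + overshoot/2 = -34 + 5 = -29 dBFS.
Gap to target: 5 dB.

5 dB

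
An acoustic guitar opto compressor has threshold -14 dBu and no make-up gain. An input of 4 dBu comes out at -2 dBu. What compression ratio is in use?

Input overshoot = 4 − (-14) = 18 dB; output overshoot = -2 − (-14) = 12 dB.
Ratio = 18 / 12 = 1.5.

1.5:1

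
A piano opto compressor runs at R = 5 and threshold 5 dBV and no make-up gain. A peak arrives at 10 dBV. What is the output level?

6 dBV

The input is 5 dB above the 5 dBV threshold.
At 5:1 the overshoot is divided by 5, leaving 1 dB above threshold.
So the level is 5 + 1 = 6 dBV.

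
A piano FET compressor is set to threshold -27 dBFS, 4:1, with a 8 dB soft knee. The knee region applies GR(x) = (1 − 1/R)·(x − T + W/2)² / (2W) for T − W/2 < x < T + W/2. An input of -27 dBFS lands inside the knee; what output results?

x − T + W/2 = -27 − (-27) + 4 = 4.
GR = (1 − 1/4) × 4² / 16 = 0.75 × 16 / 16 = 0.75 dB.
Output = -27 − 0.75 = -27.75 dBFS.

-27.75 dBFS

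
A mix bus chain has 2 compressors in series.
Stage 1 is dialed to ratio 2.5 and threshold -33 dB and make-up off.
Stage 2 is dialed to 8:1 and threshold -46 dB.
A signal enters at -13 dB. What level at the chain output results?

-43.375 dB

Stage 1: overshoot 20 dB → 20/2.5 = 8 dB → -25 dB.
Stage 2: 21 dB above -46 dB, reduced 8:1 to 2.625 dB above → -43.375 dB.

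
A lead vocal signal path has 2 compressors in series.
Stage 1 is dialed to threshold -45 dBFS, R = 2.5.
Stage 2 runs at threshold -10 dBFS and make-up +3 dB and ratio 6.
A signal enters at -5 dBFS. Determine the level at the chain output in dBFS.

-26 dBFS

Stage 1: 40 dB above -45 dBFS, reduced 2.5:1 to 16 dB above → -29 dBFS.
Stage 2: -29 dBFS ≤ -10 dBFS, so stage 2 doesn't engage; make-up brings it to -26 dBFS.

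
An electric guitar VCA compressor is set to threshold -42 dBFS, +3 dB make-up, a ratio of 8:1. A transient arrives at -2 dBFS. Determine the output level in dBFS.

-34 dBFS

-2 dBFS sits 40 dB over threshold.
At 8:1 the overshoot is divided by 8, leaving 5 dB above threshold.
That puts the output at -37 dBFS; make-up adds 3 dB, giving -34 dBFS.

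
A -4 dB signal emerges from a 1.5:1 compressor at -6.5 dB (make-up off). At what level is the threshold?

Input is 7.5 dB above T (since output overshoot × R = input overshoot: (-6.5 − T)·1.5 = -4 − T gives T = -11.5 dB).
Check: -11.5 + (-4 − (-11.5))/1.5 = -11.5 + 5 = -6.5 dB. ✓

-11.5 dB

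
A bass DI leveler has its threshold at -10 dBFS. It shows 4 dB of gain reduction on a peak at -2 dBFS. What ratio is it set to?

Input overshoot = -2 − (-10) = 8 dB.
Output overshoot = 8 − 4 = 4 dB.
Ratio = input overshoot / output overshoot = 8 / 4 = 2.

2:1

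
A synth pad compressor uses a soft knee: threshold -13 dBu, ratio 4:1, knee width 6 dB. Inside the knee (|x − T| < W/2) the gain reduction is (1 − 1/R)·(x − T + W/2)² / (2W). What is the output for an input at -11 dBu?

x − T + W/2 = -11 − (-13) + 3 = 5.
GR = (1 − 1/4) × 5² / 12 = 0.75 × 25 / 12 = 1.5625 dB.
Output = -11 − 1.5625 = -12.5625 dBu.

-12.5625 dBu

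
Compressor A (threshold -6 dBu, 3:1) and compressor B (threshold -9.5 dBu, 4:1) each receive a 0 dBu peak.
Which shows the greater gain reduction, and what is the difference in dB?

A: overshoot 6 dB → output overshoot 2 dB → GR 4 dB.
B: overshoot 9.5 dB → output overshoot 2.375 dB → GR 7.125 dB.
B applies 3.125 dB more gain reduction.

B, by 3.125 dB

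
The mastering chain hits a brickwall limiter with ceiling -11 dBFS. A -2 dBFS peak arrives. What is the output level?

A brickwall limiter is an ∞:1 compressor: any input above the ceiling is clamped to -11 dBFS.

-11 dBFS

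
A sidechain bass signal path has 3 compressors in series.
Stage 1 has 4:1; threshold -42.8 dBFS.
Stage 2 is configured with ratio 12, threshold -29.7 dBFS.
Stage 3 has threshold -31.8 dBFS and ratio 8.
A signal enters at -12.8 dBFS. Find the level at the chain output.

-35.3 dBFS

Stage 1: overshoot 30 dB → 30/4 = 7.5 dB → -35.3 dBFS.
Stage 2: below threshold (-35.3 ≤ -29.7); passes unchanged; output -35.3 dBFS.
Stage 3: below threshold (-35.3 ≤ -31.8); passes unchanged; output -35.3 dBFS.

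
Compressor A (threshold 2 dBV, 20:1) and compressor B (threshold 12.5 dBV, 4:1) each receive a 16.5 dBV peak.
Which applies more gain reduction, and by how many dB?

A, by 10.775 dB

A: GR = 14.5 − 14.5/20 = 13.775 dB.
B: GR = 4 − 4/4 = 3 dB.
A reduces 10.775 dB more.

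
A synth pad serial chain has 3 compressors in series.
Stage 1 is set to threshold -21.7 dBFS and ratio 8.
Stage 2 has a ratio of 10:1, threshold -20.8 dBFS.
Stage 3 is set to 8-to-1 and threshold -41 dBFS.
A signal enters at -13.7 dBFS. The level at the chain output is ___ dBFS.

-38.47375 dBFS

Stage 1: 8 dB above -21.7 dBFS, reduced 8:1 to 1 dB above → -20.7 dBFS.
Stage 2: 0.1 dB above -20.8 dBFS, reduced 10:1 to 0.01 dB above → -20.79 dBFS.
Stage 3: 20.21 dB above -41 dBFS, reduced 8:1 to 2.52625 dB above → -38.47375 dBFS.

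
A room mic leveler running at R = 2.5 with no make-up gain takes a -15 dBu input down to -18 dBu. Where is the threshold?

Let T be the threshold. Output overshoot = (input overshoot)/R, so -18 − T = (-15 − T)/2.5.
2.5·(-18 − T) = -15 − T → 1.5·T = -45 − (-15) = -30.
T = -30/1.5 = -20 dBu.

-20 dBu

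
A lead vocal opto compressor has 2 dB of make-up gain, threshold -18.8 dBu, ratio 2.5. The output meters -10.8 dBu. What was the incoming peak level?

-3.8 dBu

Remove make-up: -10.8 − 2 = -12.8 dBu.
Post-compression overshoot = -12.8 − (-18.8) = 6 dB.
Undo the ratio: input overshoot = 6 × 2.5 = 15 dB, giving input = -3.8 dBu.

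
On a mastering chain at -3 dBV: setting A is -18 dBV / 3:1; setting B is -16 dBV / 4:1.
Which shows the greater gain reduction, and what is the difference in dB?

A, by 0.25 dB

A: 15 dB over, compressed to 5 dB over, so 10 dB of GR.
B: 13 dB over, compressed to 3.25 dB over, so 9.75 dB of GR.
A applies 0.25 dB more gain reduction.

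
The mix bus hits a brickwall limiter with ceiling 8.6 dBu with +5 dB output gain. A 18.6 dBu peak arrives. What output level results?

The limiter clamps the peak to its 8.6 dBu ceiling.
Output gain then adds 5 dB: 8.6 + 5 = 13.6 dBu.

13.6 dBu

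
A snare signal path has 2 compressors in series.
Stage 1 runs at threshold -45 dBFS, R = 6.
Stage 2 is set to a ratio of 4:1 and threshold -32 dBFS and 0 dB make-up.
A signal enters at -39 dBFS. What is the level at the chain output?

Stage 1: overshoot 6 dB → 6/6 = 1 dB → -44 dBFS.
Stage 2: -44 dBFS ≤ -32 dBFS, so stage 2 doesn't engage; output -44 dBFS.

-44 dBFS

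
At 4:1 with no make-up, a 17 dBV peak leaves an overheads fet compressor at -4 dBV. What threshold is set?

Gain reduction = 17 − (-4) = 21 dB; output overshoot = GR / (R − 1) = 21 / 3 = 7 dB.
Threshold = output − output overshoot = -4 − 7 = -11 dBV.

-11 dBV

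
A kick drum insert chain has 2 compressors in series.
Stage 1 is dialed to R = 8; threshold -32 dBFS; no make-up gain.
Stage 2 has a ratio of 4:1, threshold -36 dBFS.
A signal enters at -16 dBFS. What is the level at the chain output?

Stage 1: -16 dBFS is 16 dB over -32 dBFS; at 8:1 that becomes 2 dB over, giving -30 dBFS.
Stage 2: 6 dB above -36 dBFS, reduced 4:1 to 1.5 dB above → -34.5 dBFS.

-34.5 dBFS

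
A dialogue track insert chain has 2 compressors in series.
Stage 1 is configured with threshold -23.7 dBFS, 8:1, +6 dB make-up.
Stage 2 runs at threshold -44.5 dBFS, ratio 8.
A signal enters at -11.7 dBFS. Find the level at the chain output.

Stage 1: overshoot 12 dB → 12/8 = 1.5 dB → -22.2 dBFS; +6 dB make-up → -16.2 dBFS.
Stage 2: -16.2 dBFS is 28.3 dB over -44.5 dBFS; at 8:1 that becomes 3.5375 dB over, giving -40.9625 dBFS.

-40.9625 dBFS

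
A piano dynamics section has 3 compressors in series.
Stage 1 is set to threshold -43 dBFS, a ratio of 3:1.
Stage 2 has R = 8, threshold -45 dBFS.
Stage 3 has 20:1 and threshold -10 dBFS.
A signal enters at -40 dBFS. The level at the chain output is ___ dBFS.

Stage 1: 3 dB above -43 dBFS, reduced 3:1 to 1 dB above → -42 dBFS.
Stage 2: overshoot 3 dB → 3/8 = 0.375 dB → -44.625 dBFS.
Stage 3: -44.625 dBFS is at or below the -10 dBFS threshold — no compression; output -44.625 dBFS.

-44.625 dBFS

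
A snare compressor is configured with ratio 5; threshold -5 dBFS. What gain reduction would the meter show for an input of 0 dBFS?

4 dB

The signal is 5 dB above threshold.
A 5:1 ratio leaves 1 dB of that excess.
Gain reduction = 5 − 1 = 4 dB.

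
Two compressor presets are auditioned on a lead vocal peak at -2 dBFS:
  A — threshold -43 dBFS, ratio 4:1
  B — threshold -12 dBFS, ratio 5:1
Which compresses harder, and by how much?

A, by 22.75 dB

A: 41 dB over, compressed to 10.25 dB over, so 30.75 dB of GR.
B: 10 dB over, compressed to 2 dB over, so 8 dB of GR.
A applies 22.75 dB more gain reduction.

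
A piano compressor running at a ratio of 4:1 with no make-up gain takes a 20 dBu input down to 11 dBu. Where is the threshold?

Input is 12 dB above T (since output overshoot × R = input overshoot: (11 − T)·4 = 20 − T gives T = 8 dBu).
Check: 8 + (20 − 8)/4 = 8 + 3 = 11 dBu. ✓

8 dBu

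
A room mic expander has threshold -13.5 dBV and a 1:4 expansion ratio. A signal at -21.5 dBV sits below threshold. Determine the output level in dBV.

Undershoot = (-13.5) − (-21.5) = 8 dB.
At 1:4, that expands to 32 dB under threshold.
Output = -13.5 − 32 = -45.5 dBV.

-45.5 dBV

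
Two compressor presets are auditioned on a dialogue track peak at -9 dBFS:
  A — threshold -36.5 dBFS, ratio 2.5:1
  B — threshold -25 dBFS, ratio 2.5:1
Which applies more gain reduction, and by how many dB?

A: overshoot 27.5 dB → output overshoot 11 dB → GR 16.5 dB.
B: overshoot 16 dB → output overshoot 6.4 dB → GR 9.6 dB.
A applies 6.9 dB more gain reduction.

A, by 6.9 dB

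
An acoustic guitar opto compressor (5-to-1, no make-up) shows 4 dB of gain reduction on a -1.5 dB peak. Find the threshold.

-6.5 dB

Gain reduction = -1.5 − (-5.5) = 4 dB; output overshoot = GR / (R − 1) = 4 / 4 = 1 dB.
Threshold = output − output overshoot = -5.5 − 1 = -6.5 dB.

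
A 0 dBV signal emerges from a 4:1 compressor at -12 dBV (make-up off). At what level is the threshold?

Let T be the threshold. Output overshoot = (input overshoot)/R, so -12 − T = (0 − T)/4.
4·(-12 − T) = 0 − T → 3·T = -48 − 0 = -48.
T = -48/3 = -16 dBV.

-16 dBV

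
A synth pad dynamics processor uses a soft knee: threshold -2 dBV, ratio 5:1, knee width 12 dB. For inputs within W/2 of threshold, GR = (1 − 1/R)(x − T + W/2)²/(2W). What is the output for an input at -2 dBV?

x − T + W/2 = -2 − (-2) + 6 = 6.
GR = (1 − 1/5) × 6² / 24 = 0.8 × 36 / 24 = 1.2 dB.
Output = -2 − 1.2 = -3.2 dBV.

-3.2 dBV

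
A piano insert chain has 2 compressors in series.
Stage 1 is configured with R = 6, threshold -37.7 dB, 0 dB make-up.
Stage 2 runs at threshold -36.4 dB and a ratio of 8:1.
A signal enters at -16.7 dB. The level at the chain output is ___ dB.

Stage 1: overshoot 21 dB → 21/6 = 3.5 dB → -34.2 dB.
Stage 2: overshoot 2.2 dB → 2.2/8 = 0.275 dB → -36.125 dB.

-36.125 dB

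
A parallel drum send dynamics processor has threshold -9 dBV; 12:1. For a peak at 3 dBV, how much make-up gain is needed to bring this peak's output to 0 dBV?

8 dB

Overshoot 12 dB → 12/12 = 1 dB after compression, so the compressed level is -9 + 1 = -8 dBV.
Make-up = target − compressed = 0 − (-8) = 8 dB.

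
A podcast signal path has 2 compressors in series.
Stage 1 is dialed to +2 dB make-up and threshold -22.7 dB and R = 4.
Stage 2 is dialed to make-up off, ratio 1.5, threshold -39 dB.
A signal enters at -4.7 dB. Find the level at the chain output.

-23.8 dB

Stage 1: -4.7 dB is 18 dB over -22.7 dB; at 4:1 that becomes 4.5 dB over, giving -18.2 dB; +2 dB make-up → -16.2 dB.
Stage 2: 22.8 dB above -39 dB, reduced 1.5:1 to 15.2 dB above → -23.8 dB.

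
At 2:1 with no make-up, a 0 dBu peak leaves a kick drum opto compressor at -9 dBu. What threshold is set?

Input is 18 dB above T (since output overshoot × R = input overshoot: (-9 − T)·2 = 0 − T gives T = -18 dBu).
Check: -18 + (0 − (-18))/2 = -18 + 9 = -9 dBu. ✓

-18 dBu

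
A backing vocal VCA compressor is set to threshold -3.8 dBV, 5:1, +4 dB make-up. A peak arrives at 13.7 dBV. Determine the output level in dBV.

The input is 17.5 dB above the -3.8 dBV threshold.
5:1 compression reduces that to 17.5/5 = 3.5 dB over.
So the level is -3.8 + 3.5 = -0.3 dBV; make-up adds 4 dB, giving 3.7 dBV.

3.7 dBV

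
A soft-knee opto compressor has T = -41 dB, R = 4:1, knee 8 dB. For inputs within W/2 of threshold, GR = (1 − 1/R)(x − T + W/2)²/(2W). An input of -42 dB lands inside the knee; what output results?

x − T + W/2 = -42 − (-41) + 4 = 3.
GR = (1 − 1/4) × 3² / 16 = 0.75 × 9 / 16 = 0.421875 dB.
Output = -42 − 0.421875 = -42.421875 dB.

-42.421875 dB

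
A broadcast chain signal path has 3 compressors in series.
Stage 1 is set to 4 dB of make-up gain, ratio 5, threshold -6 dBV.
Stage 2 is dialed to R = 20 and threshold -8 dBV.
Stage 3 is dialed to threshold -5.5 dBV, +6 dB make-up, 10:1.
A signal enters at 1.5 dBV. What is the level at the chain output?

Stage 1: 1.5 dBV is 7.5 dB over -6 dBV; at 5:1 that becomes 1.5 dB over, giving -4.5 dBV; +4 dB make-up → -0.5 dBV.
Stage 2: 7.5 dB above -8 dBV, reduced 20:1 to 0.375 dB above → -7.625 dBV.
Stage 3: -7.625 dBV ≤ -5.5 dBV, so stage 3 doesn't engage; make-up brings it to -1.625 dBV.

-1.625 dBV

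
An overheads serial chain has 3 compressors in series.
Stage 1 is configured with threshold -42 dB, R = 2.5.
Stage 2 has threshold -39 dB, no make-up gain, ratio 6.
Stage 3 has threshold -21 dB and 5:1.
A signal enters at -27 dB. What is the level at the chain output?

-38.5 dB

Stage 1: -27 dB is 15 dB over -42 dB; at 2.5:1 that becomes 6 dB over, giving -36 dB.
Stage 2: overshoot 3 dB → 3/6 = 0.5 dB → -38.5 dB.
Stage 3: -38.5 dB ≤ -21 dB, so stage 3 doesn't engage; output -38.5 dB.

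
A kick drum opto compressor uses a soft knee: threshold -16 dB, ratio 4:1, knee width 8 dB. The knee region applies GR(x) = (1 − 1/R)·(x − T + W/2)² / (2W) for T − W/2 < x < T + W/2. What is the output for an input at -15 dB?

x − T + W/2 = -15 − (-16) + 4 = 5.
GR = (1 − 1/4) × 5² / 16 = 0.75 × 25 / 16 = 1.171875 dB.
Output = -15 − 1.171875 = -16.171875 dB.

-16.171875 dB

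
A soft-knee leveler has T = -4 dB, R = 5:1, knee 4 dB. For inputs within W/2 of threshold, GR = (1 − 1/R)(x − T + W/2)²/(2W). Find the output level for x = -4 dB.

x − T + W/2 = -4 − (-4) + 2 = 2.
GR = (1 − 1/5) × 2² / 8 = 0.8 × 4 / 8 = 0.4 dB.
Output = -4 − 0.4 = -4.4 dB.

-4.4 dB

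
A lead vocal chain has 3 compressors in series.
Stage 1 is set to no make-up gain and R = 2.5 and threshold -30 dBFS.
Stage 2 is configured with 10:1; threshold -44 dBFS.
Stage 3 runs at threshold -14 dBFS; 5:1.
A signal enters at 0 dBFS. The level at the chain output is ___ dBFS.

-41.4 dBFS

Stage 1: overshoot 30 dB → 30/2.5 = 12 dB → -18 dBFS.
Stage 2: 26 dB above -44 dBFS, reduced 10:1 to 2.6 dB above → -41.4 dBFS.
Stage 3: -41.4 dBFS is at or below the -14 dBFS threshold — no compression; output -41.4 dBFS.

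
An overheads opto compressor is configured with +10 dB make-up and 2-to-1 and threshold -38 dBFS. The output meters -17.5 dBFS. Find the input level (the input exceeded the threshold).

Remove make-up: -17.5 − 10 = -27.5 dBFS.
That's 10.5 dB above the -38 dBFS threshold.
Undo the ratio: input overshoot = 10.5 × 2 = 21 dB, giving input = -17 dBFS.

-17 dBFS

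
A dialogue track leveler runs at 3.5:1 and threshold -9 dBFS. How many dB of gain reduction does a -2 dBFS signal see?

5 dB

-2 dBFS exceeds the threshold by 7 dB.
A 3.5:1 ratio leaves 2 dB of that excess.
So the signal is attenuated by 7 − 2 = 5 dB.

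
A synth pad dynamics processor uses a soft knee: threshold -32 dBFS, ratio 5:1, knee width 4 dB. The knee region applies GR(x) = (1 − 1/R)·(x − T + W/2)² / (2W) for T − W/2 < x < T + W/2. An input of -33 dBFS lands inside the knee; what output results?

x − T + W/2 = -33 − (-32) + 2 = 1.
GR = (1 − 1/5) × 1² / 8 = 0.8 × 1 / 8 = 0.1 dB.
Output = -33 − 0.1 = -33.1 dBFS.

-33.1 dBFS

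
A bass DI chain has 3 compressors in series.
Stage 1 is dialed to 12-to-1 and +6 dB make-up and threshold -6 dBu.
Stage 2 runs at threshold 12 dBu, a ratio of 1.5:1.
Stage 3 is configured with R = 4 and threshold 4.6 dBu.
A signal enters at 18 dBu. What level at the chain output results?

Stage 1: overshoot 24 dB → 24/12 = 2 dB → -4 dBu; +6 dB make-up → 2 dBu.
Stage 2: 2 dBu is at or below the 12 dBu threshold — no compression; output 2 dBu.
Stage 3: below threshold (2 ≤ 4.6); passes unchanged; output 2 dBu.

2 dBu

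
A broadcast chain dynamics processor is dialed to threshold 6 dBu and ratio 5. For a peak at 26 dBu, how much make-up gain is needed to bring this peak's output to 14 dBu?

Without make-up, output = threshold + overshoot/5 = 6 + 4 = 10 dBu.
Gap to target: 4 dB.

4 dB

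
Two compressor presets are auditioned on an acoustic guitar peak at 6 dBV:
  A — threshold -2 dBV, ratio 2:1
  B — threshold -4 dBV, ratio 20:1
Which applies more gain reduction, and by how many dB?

A: GR = 8 − 8/2 = 4 dB.
B: GR = 10 − 10/20 = 9.5 dB.
B applies 5.5 dB more gain reduction.

B, by 5.5 dB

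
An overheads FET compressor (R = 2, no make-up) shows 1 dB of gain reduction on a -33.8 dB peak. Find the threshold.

-35.8 dB

Let T be the threshold. Output overshoot = (input overshoot)/R, so -34.8 − T = (-33.8 − T)/2.
2·(-34.8 − T) = -33.8 − T → 1·T = -69.6 − (-33.8) = -35.8.
T = -35.8/1 = -35.8 dB.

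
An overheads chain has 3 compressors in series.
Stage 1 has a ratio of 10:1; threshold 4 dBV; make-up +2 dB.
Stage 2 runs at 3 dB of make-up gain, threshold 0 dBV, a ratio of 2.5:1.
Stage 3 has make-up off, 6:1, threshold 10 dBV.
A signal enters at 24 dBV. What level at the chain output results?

6.2 dBV

Stage 1: overshoot 20 dB → 20/10 = 2 dB → 6 dBV; +2 dB make-up → 8 dBV.
Stage 2: 8 dB above 0 dBV, reduced 2.5:1 to 3.2 dB above → 3.2 dBV; +3 dB make-up → 6.2 dBV.
Stage 3: below threshold (6.2 ≤ 10); passes unchanged; output 6.2 dBV.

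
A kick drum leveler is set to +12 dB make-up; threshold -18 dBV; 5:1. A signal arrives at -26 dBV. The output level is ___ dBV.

-26 dBV is 8 dB below the -18 dBV threshold, so no gain reduction is applied.
Make-up gain adds 12 dB: -26 + 12 = -14 dBV.

-14 dBV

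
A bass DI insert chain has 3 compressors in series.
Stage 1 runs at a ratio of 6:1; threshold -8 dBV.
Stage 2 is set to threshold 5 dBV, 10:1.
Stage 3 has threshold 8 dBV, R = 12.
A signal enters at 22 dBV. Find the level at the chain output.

Stage 1: overshoot 30 dB → 30/6 = 5 dB → -3 dBV.
Stage 2: -3 dBV ≤ 5 dBV, so stage 2 doesn't engage; output -3 dBV.
Stage 3: below threshold (-3 ≤ 8); passes unchanged; output -3 dBV.

-3 dBV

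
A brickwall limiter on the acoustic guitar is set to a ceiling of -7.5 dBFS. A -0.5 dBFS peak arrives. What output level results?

The limiter clamps the peak to its -7.5 dBFS ceiling.

-7.5 dBFS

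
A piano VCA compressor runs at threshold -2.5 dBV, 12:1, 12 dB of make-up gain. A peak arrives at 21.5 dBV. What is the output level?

11.5 dBV

Overshoot: 21.5 − (-2.5) = 24 dB.
12:1 compression reduces that to 24/12 = 2 dB over.
Output = -2.5 + 2 = -0.5 dBV; make-up adds 12 dB, giving 11.5 dBV.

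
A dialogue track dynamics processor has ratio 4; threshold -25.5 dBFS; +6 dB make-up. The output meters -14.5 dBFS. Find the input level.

Stripping the +6 dB make-up gives -20.5 dBFS at the gain stage.
That's 5 dB above the -25.5 dBFS threshold.
Before 4:1 compression the overshoot was 5 × 4 = 20 dB, so input = -25.5 + 20 = -5.5 dBFS.

-5.5 dBFS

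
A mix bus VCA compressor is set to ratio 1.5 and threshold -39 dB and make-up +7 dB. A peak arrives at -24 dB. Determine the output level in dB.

-24 dB sits 15 dB over threshold.
At 1.5:1 the overshoot is divided by 1.5, leaving 10 dB above threshold.
Output = -39 + 10 = -29 dB; make-up adds 7 dB, giving -22 dB.

-22 dB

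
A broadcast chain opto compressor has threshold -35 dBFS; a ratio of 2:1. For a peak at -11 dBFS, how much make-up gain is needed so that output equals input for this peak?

Overshoot 24 dB → 24/2 = 12 dB after compression, so the compressed level is -35 + 12 = -23 dBFS.
Make-up = target − compressed = -11 − (-23) = 12 dB.

12 dB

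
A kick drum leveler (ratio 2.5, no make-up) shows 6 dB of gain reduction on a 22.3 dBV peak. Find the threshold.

Input is 10 dB above T (since output overshoot × R = input overshoot: (16.3 − T)·2.5 = 22.3 − T gives T = 12.3 dBV).
Check: 12.3 + (22.3 − 12.3)/2.5 = 12.3 + 4 = 16.3 dBV. ✓

12.3 dBV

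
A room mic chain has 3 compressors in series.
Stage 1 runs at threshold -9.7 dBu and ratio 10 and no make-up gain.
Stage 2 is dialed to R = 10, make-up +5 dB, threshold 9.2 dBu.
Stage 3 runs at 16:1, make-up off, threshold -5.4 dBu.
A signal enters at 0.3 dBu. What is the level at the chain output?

-5.29375 dBu

Stage 1: 0.3 dBu is 10 dB over -9.7 dBu; at 10:1 that becomes 1 dB over, giving -8.7 dBu.
Stage 2: -8.7 dBu ≤ 9.2 dBu, so stage 2 doesn't engage; make-up brings it to -3.7 dBu.
Stage 3: 1.7 dB above -5.4 dBu, reduced 16:1 to 0.10625 dB above → -5.29375 dBu.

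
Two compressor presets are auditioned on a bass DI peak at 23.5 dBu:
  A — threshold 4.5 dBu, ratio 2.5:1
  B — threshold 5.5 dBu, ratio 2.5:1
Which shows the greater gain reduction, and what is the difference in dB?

A: 19 dB over, compressed to 7.6 dB over, so 11.4 dB of GR.
B: 18 dB over, compressed to 7.2 dB over, so 10.8 dB of GR.
Difference: 0.6 dB in favour of A.

A, by 0.6 dB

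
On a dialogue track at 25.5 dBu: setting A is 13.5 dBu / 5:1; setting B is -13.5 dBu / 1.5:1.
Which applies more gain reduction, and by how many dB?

A: 12 dB over, compressed to 2.4 dB over, so 9.6 dB of GR.
B: 39 dB over, compressed to 26 dB over, so 13 dB of GR.
B reduces 3.4 dB more.

B, by 3.4 dB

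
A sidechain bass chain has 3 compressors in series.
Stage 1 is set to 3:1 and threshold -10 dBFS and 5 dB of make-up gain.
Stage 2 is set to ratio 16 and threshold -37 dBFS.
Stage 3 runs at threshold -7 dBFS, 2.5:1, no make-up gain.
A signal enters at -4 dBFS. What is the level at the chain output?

Stage 1: 6 dB above -10 dBFS, reduced 3:1 to 2 dB above → -8 dBFS; +5 dB make-up → -3 dBFS.
Stage 2: -3 dBFS is 34 dB over -37 dBFS; at 16:1 that becomes 2.125 dB over, giving -34.875 dBFS.
Stage 3: below threshold (-34.875 ≤ -7); passes unchanged; output -34.875 dBFS.

-34.875 dBFS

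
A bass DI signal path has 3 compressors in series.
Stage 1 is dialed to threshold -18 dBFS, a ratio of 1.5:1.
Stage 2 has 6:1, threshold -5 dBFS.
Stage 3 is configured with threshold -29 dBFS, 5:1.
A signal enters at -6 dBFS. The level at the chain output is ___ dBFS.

Stage 1: -6 dBFS is 12 dB over -18 dBFS; at 1.5:1 that becomes 8 dB over, giving -10 dBFS.
Stage 2: -10 dBFS ≤ -5 dBFS, so stage 2 doesn't engage; output -10 dBFS.
Stage 3: overshoot 19 dB → 19/5 = 3.8 dB → -25.2 dBFS.

-25.2 dBFS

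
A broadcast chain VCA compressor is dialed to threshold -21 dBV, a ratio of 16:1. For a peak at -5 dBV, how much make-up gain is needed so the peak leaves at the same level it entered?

15 dB

Overshoot 16 dB → 16/16 = 1 dB after compression, so the compressed level is -21 + 1 = -20 dBV.
Make-up = target − compressed = -5 − (-20) = 15 dB.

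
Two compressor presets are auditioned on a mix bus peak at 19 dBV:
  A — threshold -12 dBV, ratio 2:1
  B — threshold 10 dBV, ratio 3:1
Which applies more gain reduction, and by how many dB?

A: 31 dB over, compressed to 15.5 dB over, so 15.5 dB of GR.
B: 9 dB over, compressed to 3 dB over, so 6 dB of GR.
A applies 9.5 dB more gain reduction.

A, by 9.5 dB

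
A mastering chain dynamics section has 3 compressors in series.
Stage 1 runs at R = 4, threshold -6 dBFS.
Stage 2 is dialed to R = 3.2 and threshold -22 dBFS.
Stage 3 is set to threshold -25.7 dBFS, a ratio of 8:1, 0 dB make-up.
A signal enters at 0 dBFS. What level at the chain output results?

Stage 1: overshoot 6 dB → 6/4 = 1.5 dB → -4.5 dBFS.
Stage 2: overshoot 17.5 dB → 17.5/3.2 = 5.46875 dB → -16.53125 dBFS.
Stage 3: overshoot 9.16875 dB → 9.16875/8 = 1.146094 dB → -24.553906 dBFS.

-24.553906 dBFS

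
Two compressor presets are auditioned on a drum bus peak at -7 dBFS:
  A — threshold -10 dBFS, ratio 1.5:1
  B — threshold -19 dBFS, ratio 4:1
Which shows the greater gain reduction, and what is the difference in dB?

A: overshoot 3 dB → output overshoot 2 dB → GR 1 dB.
B: overshoot 12 dB → output overshoot 3 dB → GR 9 dB.
Difference: 8 dB in favour of B.

B, by 8 dB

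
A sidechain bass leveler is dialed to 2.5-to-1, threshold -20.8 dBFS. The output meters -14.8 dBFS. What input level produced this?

-5.8 dBFS

The compressed level sits -14.8 − (-20.8) = 6 dB over threshold.
Before 2.5:1 compression the overshoot was 6 × 2.5 = 15 dB, so input = -20.8 + 15 = -5.8 dBFS.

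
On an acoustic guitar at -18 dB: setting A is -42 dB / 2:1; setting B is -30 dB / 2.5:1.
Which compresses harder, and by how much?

A: GR = 24 − 24/2 = 12 dB.
B: GR = 12 − 12/2.5 = 7.2 dB.
A applies 4.8 dB more gain reduction.

A, by 4.8 dB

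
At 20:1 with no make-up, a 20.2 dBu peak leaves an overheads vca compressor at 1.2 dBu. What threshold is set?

Gain reduction = 20.2 − 1.2 = 19 dB; output overshoot = GR / (R − 1) = 19 / 19 = 1 dB.
Threshold = output − output overshoot = 1.2 − 1 = 0.2 dBu.

0.2 dBu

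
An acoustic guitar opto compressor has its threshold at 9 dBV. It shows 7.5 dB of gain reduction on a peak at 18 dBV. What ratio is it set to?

Input overshoot = 18 − 9 = 9 dB.
Output overshoot = 9 − 7.5 = 1.5 dB.
Ratio = input overshoot / output overshoot = 9 / 1.5 = 6.

6:1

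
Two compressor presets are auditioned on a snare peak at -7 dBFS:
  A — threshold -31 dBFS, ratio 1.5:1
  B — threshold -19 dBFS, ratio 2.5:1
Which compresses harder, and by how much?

A: GR = 24 − 24/1.5 = 8 dB.
B: GR = 12 − 12/2.5 = 7.2 dB.
A applies 0.8 dB more gain reduction.

A, by 0.8 dB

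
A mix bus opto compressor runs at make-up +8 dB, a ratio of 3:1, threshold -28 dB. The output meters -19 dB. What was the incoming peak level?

Remove make-up: -19 − 8 = -27 dB.
That's 1 dB above the -28 dB threshold.
Before 3:1 compression the overshoot was 1 × 3 = 3 dB, so input = -28 + 3 = -25 dB.

-25 dB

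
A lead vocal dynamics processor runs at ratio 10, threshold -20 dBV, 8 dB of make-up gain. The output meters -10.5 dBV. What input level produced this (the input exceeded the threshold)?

Remove make-up: -10.5 − 8 = -18.5 dBV.
Post-compression overshoot = -18.5 − (-20) = 1.5 dB.
Input overshoot = R × output overshoot = 15 dB → input = -20 + 15 = -5 dBV.

-5 dBV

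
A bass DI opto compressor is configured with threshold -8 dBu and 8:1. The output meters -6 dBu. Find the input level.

8 dBu

That's 2 dB above the -8 dBu threshold.
Input overshoot = R × output overshoot = 16 dB → input = -8 + 16 = 8 dBu.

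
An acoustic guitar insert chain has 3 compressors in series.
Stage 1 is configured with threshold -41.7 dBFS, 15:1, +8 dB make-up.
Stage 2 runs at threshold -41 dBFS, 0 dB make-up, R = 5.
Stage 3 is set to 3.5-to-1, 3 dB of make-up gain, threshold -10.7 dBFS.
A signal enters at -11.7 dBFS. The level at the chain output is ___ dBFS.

Stage 1: overshoot 30 dB → 30/15 = 2 dB → -39.7 dBFS; +8 dB make-up → -31.7 dBFS.
Stage 2: 9.3 dB above -41 dBFS, reduced 5:1 to 1.86 dB above → -39.14 dBFS.
Stage 3: -39.14 dBFS ≤ -10.7 dBFS, so stage 3 doesn't engage; make-up brings it to -36.14 dBFS.

-36.14 dBFS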